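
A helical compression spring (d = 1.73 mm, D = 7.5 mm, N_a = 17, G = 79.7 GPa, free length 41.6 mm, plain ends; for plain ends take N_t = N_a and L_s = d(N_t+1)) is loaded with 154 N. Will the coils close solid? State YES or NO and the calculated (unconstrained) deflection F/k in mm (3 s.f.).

k = Gd⁴/(8D³N_a) = (79.7×10³)(1.73⁴)/(8·7.5³·17) = 12.443 N/mm
N_t = 17; L_s = 1.73·18 = 31.14 mm; δ_solid = L₀ − L_s = 41.6 − 31.14 = 10.46 mm
δ = F/k = 154/12.443 = 12.377 mm
δ ≥ δ_solid → spring goes solid

YES, δ = 12.4 mm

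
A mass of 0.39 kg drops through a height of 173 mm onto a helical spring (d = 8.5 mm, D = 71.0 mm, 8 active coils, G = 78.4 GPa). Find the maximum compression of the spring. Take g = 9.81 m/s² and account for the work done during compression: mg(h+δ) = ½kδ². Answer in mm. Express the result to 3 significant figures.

8.82 mm

k = Gd⁴/(8D³N_a) = (78.4×10³)(8.5⁴)/(8·71.0³·8) = 17.866 N/mm
W = mg = 0.39 × 9.81 = 3.8259 N
½kδ² − Wδ − Wh = 0 → δ = (W + √(W² + 2kWh))/k
δ = (3.8259 + √(14.638 + 23650.8))/17.866 = (3.8259 + 153.84)/17.866 = 8.8245 mm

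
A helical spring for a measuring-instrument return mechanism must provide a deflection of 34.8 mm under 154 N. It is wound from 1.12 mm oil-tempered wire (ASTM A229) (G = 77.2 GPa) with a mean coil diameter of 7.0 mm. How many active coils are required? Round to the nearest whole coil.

Required rate k = F/δ = 154/34.8 = 4.4253 N/mm
N_a = Gd⁴/(8D³k) = (77.2×10³ × 1.12⁴)/(8 × 7.0³ × 4.4253)
    = 121476 / 12143 = 10 → 10 coils

10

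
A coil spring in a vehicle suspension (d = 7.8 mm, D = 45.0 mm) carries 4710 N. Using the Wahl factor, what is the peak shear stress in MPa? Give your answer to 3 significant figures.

Spring index C = D/d = 45.0/7.8 = 5.7692
K_W = (4C−1)/(4C−4) + 0.615/C = 22.077/19.077 + 0.1066 = 1.2639
τ₀ = 8FD/(πd³) = 8·4710·45.0/(π·7.8³) = 1.6956e+06/1490.8 = 1137.3 MPa
τ_max = K·τ₀ = 1.2639 × 1137.3 = 1437.4 MPa

1440 MPa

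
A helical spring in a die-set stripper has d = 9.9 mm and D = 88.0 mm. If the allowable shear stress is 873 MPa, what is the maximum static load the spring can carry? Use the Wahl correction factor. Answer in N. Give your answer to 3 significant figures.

3250 N

C = D/d = 88.0/9.9 = 8.8889
K_W = (4C−1)/(4C−4) + 0.615/C = 34.556/31.556 + 0.0692 = 1.1643
τ_max = K·8FD/(πd³) → F_max = τ_allow·πd³/(8DK)
F_max = 873·π·9.9³/(8·88.0·1.1643) = 2.6612e+06/819.64 = 3246.7 N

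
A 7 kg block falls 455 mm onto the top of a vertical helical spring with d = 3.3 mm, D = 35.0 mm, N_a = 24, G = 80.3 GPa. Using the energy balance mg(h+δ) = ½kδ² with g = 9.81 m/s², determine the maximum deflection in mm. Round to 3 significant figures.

299 mm

k = Gd⁴/(8D³N_a) = (80.3×10³)(3.3⁴)/(8·35.0³·24) = 1.1568 N/mm
W = mg = 7 × 9.81 = 68.67 N
½kδ² − Wδ − Wh = 0 → δ = (W + √(W² + 2kWh))/k
δ = (68.67 + √(4715.6 + 72289.4))/1.1568 = (68.67 + 277.5)/1.1568 = 299.24 mm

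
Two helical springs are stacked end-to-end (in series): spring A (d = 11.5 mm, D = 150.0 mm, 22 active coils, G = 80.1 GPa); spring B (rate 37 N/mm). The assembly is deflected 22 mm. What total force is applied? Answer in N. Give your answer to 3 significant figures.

48.8 N

k_A = Gd⁴/(8D³N_a) = (80.1×10³)(11.5⁴)/(8·150.0³·22) = 2.3585 N/mm
Series: 1/k_eq = 1/2.3585 + 1/37 = 0.45102; k_eq = 2.2172 N/mm
F = k_eq·δ = 2.2172·22 = 48.778 N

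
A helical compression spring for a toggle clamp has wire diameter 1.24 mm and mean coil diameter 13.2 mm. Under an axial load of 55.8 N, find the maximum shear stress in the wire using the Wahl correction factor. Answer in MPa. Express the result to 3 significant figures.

Spring index C = D/d = 13.2/1.24 = 10.6452
K_W = (4C−1)/(4C−4) + 0.615/C = 41.581/38.581 + 0.0578 = 1.1355
τ₀ = 8FD/(πd³) = 8·55.8·13.2/(π·1.24³) = 5892.48/5.9898 = 983.75 MPa
τ_max = K·τ₀ = 1.1355 × 983.75 = 1117.1 MPa

1120 MPa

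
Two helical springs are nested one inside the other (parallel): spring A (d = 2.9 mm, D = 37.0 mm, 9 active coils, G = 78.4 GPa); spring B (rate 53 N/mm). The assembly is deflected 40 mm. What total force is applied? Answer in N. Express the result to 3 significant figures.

k_A = Gd⁴/(8D³N_a) = (78.4×10³)(2.9⁴)/(8·37.0³·9) = 1.5204 N/mm
Parallel: k_eq = 1.5204 + 53 = 54.52 N/mm
F = k_eq·δ = 54.52·40 = 2180.8 N

2180 N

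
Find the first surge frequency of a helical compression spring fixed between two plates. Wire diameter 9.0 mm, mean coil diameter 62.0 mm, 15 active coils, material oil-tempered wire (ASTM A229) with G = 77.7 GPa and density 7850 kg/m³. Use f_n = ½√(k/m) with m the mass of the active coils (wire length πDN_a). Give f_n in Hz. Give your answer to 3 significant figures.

55.3 Hz

k = Gd⁴/(8D³N_a) = (77.7×10³)(9.0⁴)/(8·62.0³·15) = 17.825 N/mm = 17825 N/m
Wire length L = πDN_a = π·62.0·15 = 2921.7 mm
m = ρ·(πd²/4)·L = 7850 × 63.617×10⁻⁶ m² × 2.9217 m = 1.4591 kg
f_n = ½√(k/m) = 0.5·√(17825/1.4591) = 0.5·√(12217) = 55.265 Hz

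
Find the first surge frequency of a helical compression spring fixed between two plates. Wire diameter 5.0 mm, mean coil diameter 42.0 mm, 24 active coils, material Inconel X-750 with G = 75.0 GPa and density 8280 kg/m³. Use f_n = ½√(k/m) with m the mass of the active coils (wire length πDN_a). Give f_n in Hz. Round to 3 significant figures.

k = Gd⁴/(8D³N_a) = (75.0×10³)(5.0⁴)/(8·42.0³·24) = 3.2953 N/mm = 3295.3 N/m
Wire length L = πDN_a = π·42.0·24 = 3166.7 mm
m = ρ·(πd²/4)·L = 8280 × 19.635×10⁻⁶ m² × 3.1667 m = 0.51484 kg
f_n = ½√(k/m) = 0.5·√(3295.3/0.51484) = 0.5·√(6400.6) = 40.002 Hz

40.0 Hz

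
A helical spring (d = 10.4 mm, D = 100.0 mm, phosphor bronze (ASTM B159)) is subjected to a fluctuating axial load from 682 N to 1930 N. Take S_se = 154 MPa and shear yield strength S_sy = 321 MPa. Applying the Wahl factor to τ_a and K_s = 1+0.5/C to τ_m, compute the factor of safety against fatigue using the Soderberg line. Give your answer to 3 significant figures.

0.494

C = D/d = 100.0/10.4 = 9.6154; K_W = (4C−1)/(4C−4)+0.615/C = 1.1510; K_s = 1+0.5/C = 1.0520
F_a = (F_max−F_min)/2 = 624 N; F_m = (F_max+F_min)/2 = 1306 N
τ_a = K_W·8F_aD/(πd³) = 1.1510 × 141.26 = 162.59 MPa
τ_m = K_s·8F_mD/(πd³) = 1.0520 × 295.65 = 311.03 MPa
Soderberg: 1/n_f = τ_a/S_se + τ_m/S_sy = 162.59/154 + 311.03/321 = 1.05581 + 0.96893 = 2.0247
n_f = 1/2.0247 = 0.4939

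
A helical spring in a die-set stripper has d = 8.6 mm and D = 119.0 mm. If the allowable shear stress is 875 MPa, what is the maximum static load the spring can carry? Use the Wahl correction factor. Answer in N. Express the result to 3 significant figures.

C = D/d = 119.0/8.6 = 13.8372
K_W = (4C−1)/(4C−4) + 0.615/C = 54.349/51.349 + 0.0444 = 1.1029
τ_max = K·8FD/(πd³) → F_max = τ_allow·πd³/(8DK)
F_max = 875·π·8.6³/(8·119.0·1.1029) = 1.7485e+06/1049.9 = 1665.3 N

1670 N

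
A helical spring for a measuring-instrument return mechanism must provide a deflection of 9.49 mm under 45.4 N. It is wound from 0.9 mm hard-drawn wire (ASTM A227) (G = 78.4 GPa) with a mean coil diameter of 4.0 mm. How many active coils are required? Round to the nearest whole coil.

21

Required rate k = F/δ = 45.4/9.49 = 4.784 N/mm
N_a = Gd⁴/(8D³k) = (78.4×10³ × 0.9⁴)/(8 × 4.0³ × 4.784)
    = 51438.2 / 2449.4 = 21 → 21 coils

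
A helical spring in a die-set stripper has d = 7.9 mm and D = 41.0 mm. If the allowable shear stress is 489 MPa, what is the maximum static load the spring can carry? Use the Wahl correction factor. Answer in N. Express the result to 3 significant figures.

1780 N

C = D/d = 41.0/7.9 = 5.1899
K_W = (4C−1)/(4C−4) + 0.615/C = 19.759/16.759 + 0.1185 = 1.2975
τ_max = K·8FD/(πd³) → F_max = τ_allow·πd³/(8DK)
F_max = 489·π·7.9³/(8·41.0·1.2975) = 7.5743e+05/425.58 = 1779.7 N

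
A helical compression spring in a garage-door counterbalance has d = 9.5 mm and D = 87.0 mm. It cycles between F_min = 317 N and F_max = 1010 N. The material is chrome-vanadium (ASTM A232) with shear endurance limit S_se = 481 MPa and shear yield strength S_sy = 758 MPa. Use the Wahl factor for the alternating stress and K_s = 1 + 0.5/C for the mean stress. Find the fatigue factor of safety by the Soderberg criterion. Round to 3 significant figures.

C = D/d = 87.0/9.5 = 9.1579; K_W = (4C−1)/(4C−4)+0.615/C = 1.1591; K_s = 1+0.5/C = 1.0546
F_a = (F_max−F_min)/2 = 346.5 N; F_m = (F_max+F_min)/2 = 663.5 N
τ_a = K_W·8F_aD/(πd³) = 1.1591 × 89.535 = 103.78 MPa
τ_m = K_s·8F_mD/(πd³) = 1.0546 × 171.45 = 180.81 MPa
Soderberg: 1/n_f = τ_a/S_se + τ_m/S_sy = 103.78/481 + 180.81/758 = 0.21576 + 0.23853 = 0.45429
n_f = 1/0.45429 = 2.201

2.20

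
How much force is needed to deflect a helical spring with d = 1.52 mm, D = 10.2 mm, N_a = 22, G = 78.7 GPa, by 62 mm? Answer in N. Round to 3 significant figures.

k = Gd⁴/(8D³N_a) = (78.7×10³)(1.52⁴)/(8·10.2³·22) = 2.2492 N/mm
F = k·δ = 2.2492 × 62 = 139.45 N

139 N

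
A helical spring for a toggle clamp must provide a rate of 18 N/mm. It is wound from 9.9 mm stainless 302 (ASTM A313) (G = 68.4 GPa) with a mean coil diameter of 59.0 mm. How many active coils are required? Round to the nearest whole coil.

22

N_a = Gd⁴/(8D³k) = (68.4×10³ × 9.9⁴)/(8 × 59.0³ × 18)
    = 6.57048e+08 / 2.95746e+07 = 22.22 → 22 coils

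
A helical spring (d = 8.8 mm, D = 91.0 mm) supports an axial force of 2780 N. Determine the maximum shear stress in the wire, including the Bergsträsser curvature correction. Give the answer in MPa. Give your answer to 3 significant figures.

Spring index C = D/d = 91.0/8.8 = 10.3409
K_B = (4C+2)/(4C−3) = 43.364/38.364 = 1.1303
τ₀ = 8FD/(πd³) = 8·2780·91.0/(π·8.8³) = 2.02384e+06/2140.9 = 945.32 MPa
τ_max = K·τ₀ = 1.1303 × 945.32 = 1068.5 MPa

1070 MPa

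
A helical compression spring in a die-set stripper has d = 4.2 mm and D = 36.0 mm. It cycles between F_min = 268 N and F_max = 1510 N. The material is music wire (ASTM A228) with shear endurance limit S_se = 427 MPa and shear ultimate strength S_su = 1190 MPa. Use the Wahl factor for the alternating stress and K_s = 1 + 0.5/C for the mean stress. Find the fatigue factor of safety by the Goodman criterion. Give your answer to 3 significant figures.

0.324

C = D/d = 36.0/4.2 = 8.5714; K_W = (4C−1)/(4C−4)+0.615/C = 1.1708; K_s = 1+0.5/C = 1.0583
F_a = (F_max−F_min)/2 = 621 N; F_m = (F_max+F_min)/2 = 889 N
τ_a = K_W·8F_aD/(πd³) = 1.1708 × 768.4 = 899.65 MPa
τ_m = K_s·8F_mD/(πd³) = 1.0583 × 1100 = 1164.2 MPa
Goodman: 1/n_f = τ_a/S_se + τ_m/S_su = 899.65/427 + 1164.2/1190 = 2.10690 + 0.97830 = 3.0852
n_f = 1/3.0852 = 0.3241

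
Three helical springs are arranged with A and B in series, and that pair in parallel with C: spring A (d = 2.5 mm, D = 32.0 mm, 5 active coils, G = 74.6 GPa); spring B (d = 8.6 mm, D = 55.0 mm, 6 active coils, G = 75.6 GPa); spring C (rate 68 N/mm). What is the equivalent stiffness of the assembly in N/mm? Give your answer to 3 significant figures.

70.1 N/mm

k_A = Gd⁴/(8D³N_a) = (74.6×10³)(2.5⁴)/(8·32.0³·5) = 2.2233 N/mm
k_B = Gd⁴/(8D³N_a) = (75.6×10³)(8.6⁴)/(8·55.0³·6) = 51.783 N/mm
Springs A,B series: k_AB = 1/(1/2.2233+1/51.783) = 2.1317 N/mm; parallel with C: k_eq = 2.1317+68 = 70.132 N/mm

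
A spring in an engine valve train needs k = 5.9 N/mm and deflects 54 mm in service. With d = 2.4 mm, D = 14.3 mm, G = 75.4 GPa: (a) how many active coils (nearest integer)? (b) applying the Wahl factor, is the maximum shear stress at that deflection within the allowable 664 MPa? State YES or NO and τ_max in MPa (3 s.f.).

(a) 18 coils; (b) NO, τ_max = 1060 MPa

N_a = Gd⁴/(8D³k) = (75.4×10³)(2.4⁴)/(8·14.3³·5.9) = 18.12 → N_a = 18
Actual rate k = Gd⁴/(8D³·18) = 5.9408 N/mm
Working load F = kδ = 5.9408·54 = 320.8 N
C = 14.3/2.4 = 5.9583; K_W = (4C−1)/(4C−4)+0.615/C = 1.2545
τ_max = K_W·8FD/(πd³) = 1.2545·845.05 = 1060.1 MPa
τ_max > 664 MPa → exceeds allowable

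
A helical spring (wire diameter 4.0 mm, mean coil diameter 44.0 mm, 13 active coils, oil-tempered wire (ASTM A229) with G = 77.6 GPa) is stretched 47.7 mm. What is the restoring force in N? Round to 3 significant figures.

107 N

k = Gd⁴/(8D³N_a) = (77.6×10³)(4.0⁴)/(8·44.0³·13) = 2.2424 N/mm
F = k·δ = 2.2424 × 47.7 = 106.96 N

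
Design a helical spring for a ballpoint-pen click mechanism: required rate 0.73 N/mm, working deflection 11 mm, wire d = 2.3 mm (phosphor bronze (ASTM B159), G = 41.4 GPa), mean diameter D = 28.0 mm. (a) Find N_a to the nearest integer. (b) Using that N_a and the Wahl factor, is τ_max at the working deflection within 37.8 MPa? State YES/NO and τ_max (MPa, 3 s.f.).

N_a = Gd⁴/(8D³k) = (41.4×10³)(2.3⁴)/(8·28.0³·0.73) = 9.037 → N_a = 9
Actual rate k = Gd⁴/(8D³·9) = 0.733 N/mm
Working load F = kδ = 0.733·11 = 8.063 N
C = 28.0/2.3 = 12.1739; K_W = (4C−1)/(4C−4)+0.615/C = 1.1176
τ_max = K_W·8FD/(πd³) = 1.1176·47.251 = 52.81 MPa
τ_max > 37.8 MPa → exceeds allowable

(a) 9 coils; (b) NO, τ_max = 52.8 MPa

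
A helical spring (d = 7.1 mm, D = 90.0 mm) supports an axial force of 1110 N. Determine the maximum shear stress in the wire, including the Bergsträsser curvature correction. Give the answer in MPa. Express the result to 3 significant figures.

785 MPa

Spring index C = D/d = 90.0/7.1 = 12.6761
K_B = (4C+2)/(4C−3) = 52.704/47.704 = 1.1048
τ₀ = 8FD/(πd³) = 8·1110·90.0/(π·7.1³) = 799200/1124.4 = 710.77 MPa
τ_max = K·τ₀ = 1.1048 × 710.77 = 785.27 MPa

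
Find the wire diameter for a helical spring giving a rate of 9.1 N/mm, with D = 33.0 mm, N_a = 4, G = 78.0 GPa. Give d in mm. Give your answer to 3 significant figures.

d = (8D³N_a·k / G)^(1/4) = (8·33.0³·4·9.1 / (78.0×10³))^0.25
  = (134.16)^0.25 = 3.4034 mm

3.40 mm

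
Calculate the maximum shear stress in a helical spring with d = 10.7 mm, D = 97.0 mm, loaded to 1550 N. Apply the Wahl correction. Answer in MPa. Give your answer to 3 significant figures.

363 MPa

Spring index C = D/d = 97.0/10.7 = 9.0654
K_W = (4C−1)/(4C−4) + 0.615/C = 35.262/32.262 + 0.0678 = 1.1608
τ₀ = 8FD/(πd³) = 8·1550·97.0/(π·10.7³) = 1.2028e+06/3848.6 = 312.53 MPa
τ_max = K·τ₀ = 1.1608 × 312.53 = 362.79 MPa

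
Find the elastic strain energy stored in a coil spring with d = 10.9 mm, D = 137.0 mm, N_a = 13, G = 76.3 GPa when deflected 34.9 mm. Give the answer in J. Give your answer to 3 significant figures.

2.45 J

k = Gd⁴/(8D³N_a) = (76.3×10³)(10.9⁴)/(8·137.0³·13) = 4.0275 N/mm
U = ½kδ² = 0.5 × 4.0275 × 34.9² = 2452.8 N·mm = 2.4528 J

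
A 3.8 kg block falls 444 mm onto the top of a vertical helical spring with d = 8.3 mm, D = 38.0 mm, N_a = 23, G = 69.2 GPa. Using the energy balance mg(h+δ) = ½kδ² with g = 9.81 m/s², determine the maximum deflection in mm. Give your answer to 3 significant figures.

k = Gd⁴/(8D³N_a) = (69.2×10³)(8.3⁴)/(8·38.0³·23) = 32.527 N/mm
W = mg = 3.8 × 9.81 = 37.278 N
½kδ² − Wδ − Wh = 0 → δ = (W + √(W² + 2kWh))/k
δ = (37.278 + √(1389.6 + 1.07675e+06))/32.527 = (37.278 + 1038.3)/32.527 = 33.068 mm

33.1 mm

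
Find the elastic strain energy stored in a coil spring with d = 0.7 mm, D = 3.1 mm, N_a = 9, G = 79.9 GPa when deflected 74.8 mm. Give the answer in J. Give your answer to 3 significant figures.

k = Gd⁴/(8D³N_a) = (79.9×10³)(0.7⁴)/(8·3.1³·9) = 8.9438 N/mm
U = ½kδ² = 0.5 × 8.9438 × 74.8² = 25020 N·mm = 25.02 J

25.0 J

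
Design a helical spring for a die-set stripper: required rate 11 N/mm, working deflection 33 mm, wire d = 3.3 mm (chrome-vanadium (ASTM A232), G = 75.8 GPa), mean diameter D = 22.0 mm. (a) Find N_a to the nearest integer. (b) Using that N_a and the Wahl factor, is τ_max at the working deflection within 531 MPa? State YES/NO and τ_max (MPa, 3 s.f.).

N_a = Gd⁴/(8D³k) = (75.8×10³)(3.3⁴)/(8·22.0³·11) = 9.593 → N_a = 10
Actual rate k = Gd⁴/(8D³·10) = 10.553 N/mm
Working load F = kδ = 10.553·33 = 348.24 N
C = 22.0/3.3 = 6.6667; K_W = (4C−1)/(4C−4)+0.615/C = 1.2246
τ_max = K_W·8FD/(πd³) = 1.2246·542.88 = 664.81 MPa
τ_max > 531 MPa → exceeds allowable

(a) 10 coils; (b) NO, τ_max = 665 MPa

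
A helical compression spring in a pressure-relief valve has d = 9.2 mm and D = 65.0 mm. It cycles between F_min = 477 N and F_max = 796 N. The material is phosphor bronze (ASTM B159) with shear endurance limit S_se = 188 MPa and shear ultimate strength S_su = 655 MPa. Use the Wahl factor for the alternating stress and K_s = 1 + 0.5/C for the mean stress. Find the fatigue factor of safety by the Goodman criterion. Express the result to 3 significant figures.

C = D/d = 65.0/9.2 = 7.0652; K_W = (4C−1)/(4C−4)+0.615/C = 1.2107; K_s = 1+0.5/C = 1.0708
F_a = (F_max−F_min)/2 = 159.5 N; F_m = (F_max+F_min)/2 = 636.5 N
τ_a = K_W·8F_aD/(πd³) = 1.2107 × 33.904 = 41.048 MPa
τ_m = K_s·8F_mD/(πd³) = 1.0708 × 135.3 = 144.87 MPa
Goodman: 1/n_f = τ_a/S_se + τ_m/S_su = 41.048/188 + 144.87/655 = 0.21834 + 0.22118 = 0.43952
n_f = 1/0.43952 = 2.275

2.28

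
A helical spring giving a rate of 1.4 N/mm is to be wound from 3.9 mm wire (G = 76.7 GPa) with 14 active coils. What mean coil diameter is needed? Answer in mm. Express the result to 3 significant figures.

48.4 mm

D = (Gd⁴/(8N_a·k))^(1/3) = (76.7×10³·3.9⁴/(8·14·1.4))^(1/3)
  = (113164)^(1/3) = 48.3692 mm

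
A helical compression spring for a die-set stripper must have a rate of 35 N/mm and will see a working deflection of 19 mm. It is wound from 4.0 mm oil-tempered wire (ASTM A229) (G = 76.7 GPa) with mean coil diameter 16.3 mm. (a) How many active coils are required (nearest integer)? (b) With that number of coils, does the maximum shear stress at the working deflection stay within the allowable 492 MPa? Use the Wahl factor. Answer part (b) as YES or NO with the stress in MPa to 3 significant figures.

N_a = Gd⁴/(8D³k) = (76.7×10³)(4.0⁴)/(8·16.3³·35) = 16.19 → N_a = 16
Actual rate k = Gd⁴/(8D³·16) = 35.421 N/mm
Working load F = kδ = 35.421·19 = 673 N
C = 16.3/4.0 = 4.0750; K_W = (4C−1)/(4C−4)+0.615/C = 1.3948
τ_max = K_W·8FD/(πd³) = 1.3948·436.48 = 608.81 MPa
τ_max > 492 MPa → exceeds allowable

(a) 16 coils; (b) NO, τ_max = 609 MPa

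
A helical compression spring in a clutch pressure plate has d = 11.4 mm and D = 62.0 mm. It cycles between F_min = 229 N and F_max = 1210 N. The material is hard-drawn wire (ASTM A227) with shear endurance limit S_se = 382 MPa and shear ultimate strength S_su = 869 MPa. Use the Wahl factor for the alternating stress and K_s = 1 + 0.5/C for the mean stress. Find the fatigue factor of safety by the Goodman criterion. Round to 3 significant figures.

3.68

C = D/d = 62.0/11.4 = 5.4386; K_W = (4C−1)/(4C−4)+0.615/C = 1.2821; K_s = 1+0.5/C = 1.0919
F_a = (F_max−F_min)/2 = 490.5 N; F_m = (F_max+F_min)/2 = 719.5 N
τ_a = K_W·8F_aD/(πd³) = 1.2821 × 52.27 = 67.013 MPa
τ_m = K_s·8F_mD/(πd³) = 1.0919 × 76.674 = 83.723 MPa
Goodman: 1/n_f = τ_a/S_se + τ_m/S_su = 67.013/382 + 83.723/869 = 0.17543 + 0.09634 = 0.27177
n_f = 1/0.27177 = 3.68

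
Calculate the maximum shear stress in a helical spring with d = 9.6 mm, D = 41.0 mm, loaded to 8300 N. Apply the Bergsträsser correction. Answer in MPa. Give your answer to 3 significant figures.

1330 MPa

Spring index C = D/d = 41.0/9.6 = 4.2708
K_B = (4C+2)/(4C−3) = 19.083/14.083 = 1.3550
τ₀ = 8FD/(πd³) = 8·8300·41.0/(π·9.6³) = 2.7224e+06/2779.5 = 979.46 MPa
τ_max = K·τ₀ = 1.3550 × 979.46 = 1327.2 MPa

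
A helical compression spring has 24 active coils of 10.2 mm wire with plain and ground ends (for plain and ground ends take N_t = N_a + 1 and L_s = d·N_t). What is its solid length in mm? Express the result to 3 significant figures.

255 mm

plain and ground ends: N_t = N_a + 1 = 24 + 1 = 25
L_s = d·N_t = 10.2 × 25 = 255 mm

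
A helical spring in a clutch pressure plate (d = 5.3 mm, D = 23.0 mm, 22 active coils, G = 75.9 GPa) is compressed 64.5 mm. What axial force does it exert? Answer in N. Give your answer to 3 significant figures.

k = Gd⁴/(8D³N_a) = (75.9×10³)(5.3⁴)/(8·23.0³·22) = 27.967 N/mm
F = k·δ = 27.967 × 64.5 = 1803.9 N

1800 N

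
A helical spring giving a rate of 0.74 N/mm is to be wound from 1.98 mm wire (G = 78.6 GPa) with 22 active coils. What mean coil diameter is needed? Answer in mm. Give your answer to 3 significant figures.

D = (Gd⁴/(8N_a·k))^(1/3) = (78.6×10³·1.98⁴/(8·22·0.74))^(1/3)
  = (9275.53)^(1/3) = 21.0110 mm

21.0 mm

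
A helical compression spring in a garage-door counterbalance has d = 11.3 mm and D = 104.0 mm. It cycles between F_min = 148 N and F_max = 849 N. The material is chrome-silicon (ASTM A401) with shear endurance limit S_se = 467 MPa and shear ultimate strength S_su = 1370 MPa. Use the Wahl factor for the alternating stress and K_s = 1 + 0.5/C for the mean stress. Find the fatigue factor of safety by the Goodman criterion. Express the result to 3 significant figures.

C = D/d = 104.0/11.3 = 9.2035; K_W = (4C−1)/(4C−4)+0.615/C = 1.1582; K_s = 1+0.5/C = 1.0543
F_a = (F_max−F_min)/2 = 350.5 N; F_m = (F_max+F_min)/2 = 498.5 N
τ_a = K_W·8F_aD/(πd³) = 1.1582 × 64.332 = 74.512 MPa
τ_m = K_s·8F_mD/(πd³) = 1.0543 × 91.496 = 96.467 MPa
Goodman: 1/n_f = τ_a/S_se + τ_m/S_su = 74.512/467 + 96.467/1370 = 0.15955 + 0.07041 = 0.22997
n_f = 1/0.22997 = 4.348

4.35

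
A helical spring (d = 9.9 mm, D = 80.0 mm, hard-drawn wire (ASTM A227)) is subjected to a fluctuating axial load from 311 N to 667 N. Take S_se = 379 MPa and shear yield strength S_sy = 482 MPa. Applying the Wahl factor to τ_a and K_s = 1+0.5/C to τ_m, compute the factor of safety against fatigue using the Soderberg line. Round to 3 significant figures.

C = D/d = 80.0/9.9 = 8.0808; K_W = (4C−1)/(4C−4)+0.615/C = 1.1820; K_s = 1+0.5/C = 1.0619
F_a = (F_max−F_min)/2 = 178 N; F_m = (F_max+F_min)/2 = 489 N
τ_a = K_W·8F_aD/(πd³) = 1.1820 × 37.372 = 44.175 MPa
τ_m = K_s·8F_mD/(πd³) = 1.0619 × 102.67 = 109.02 MPa
Soderberg: 1/n_f = τ_a/S_se + τ_m/S_sy = 44.175/379 + 109.02/482 = 0.11656 + 0.22618 = 0.34274
n_f = 1/0.34274 = 2.918

2.92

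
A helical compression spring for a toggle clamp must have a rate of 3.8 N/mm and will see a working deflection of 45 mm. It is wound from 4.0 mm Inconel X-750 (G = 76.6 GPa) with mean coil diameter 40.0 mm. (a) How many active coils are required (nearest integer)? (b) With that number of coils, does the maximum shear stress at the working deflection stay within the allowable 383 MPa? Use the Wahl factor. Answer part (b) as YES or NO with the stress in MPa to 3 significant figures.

N_a = Gd⁴/(8D³k) = (76.6×10³)(4.0⁴)/(8·40.0³·3.8) = 10.08 → N_a = 10
Actual rate k = Gd⁴/(8D³·10) = 3.83 N/mm
Working load F = kδ = 3.83·45 = 172.35 N
C = 40.0/4.0 = 10.0000; K_W = (4C−1)/(4C−4)+0.615/C = 1.1448
τ_max = K_W·8FD/(πd³) = 1.1448·274.3 = 314.03 MPa
τ_max ≤ 383 MPa → acceptable

(a) 10 coils; (b) YES, τ_max = 314 MPa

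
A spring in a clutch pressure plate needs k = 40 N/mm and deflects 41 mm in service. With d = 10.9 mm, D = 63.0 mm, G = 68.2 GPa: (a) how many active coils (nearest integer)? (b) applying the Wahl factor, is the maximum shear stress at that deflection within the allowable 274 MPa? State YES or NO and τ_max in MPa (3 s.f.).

N_a = Gd⁴/(8D³k) = (68.2×10³)(10.9⁴)/(8·63.0³·40) = 12.03 → N_a = 12
Actual rate k = Gd⁴/(8D³·12) = 40.105 N/mm
Working load F = kδ = 40.105·41 = 1644.3 N
C = 63.0/10.9 = 5.7798; K_W = (4C−1)/(4C−4)+0.615/C = 1.2633
τ_max = K_W·8FD/(πd³) = 1.2633·203.7 = 257.33 MPa
τ_max ≤ 274 MPa → acceptable

(a) 12 coils; (b) YES, τ_max = 257 MPa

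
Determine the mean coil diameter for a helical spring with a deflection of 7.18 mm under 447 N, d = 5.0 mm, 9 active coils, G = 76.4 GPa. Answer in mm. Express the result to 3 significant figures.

22.0 mm

Required rate k = F/δ = 447/7.18 = 62.256 N/mm
D = (Gd⁴/(8N_a·k))^(1/3) = (76.4×10³·5.0⁴/(8·9·62.256))^(1/3)
  = (10652.7)^(1/3) = 22.0032 mm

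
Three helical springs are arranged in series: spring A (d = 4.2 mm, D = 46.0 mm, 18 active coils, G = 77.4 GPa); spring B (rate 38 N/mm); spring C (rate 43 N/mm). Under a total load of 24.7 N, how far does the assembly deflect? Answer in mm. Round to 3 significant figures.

k_A = Gd⁴/(8D³N_a) = (77.4×10³)(4.2⁴)/(8·46.0³·18) = 1.7183 N/mm
Series: 1/k_eq = 1/1.7183 + 1/38 + 1/43 = 0.63154; k_eq = 1.5834 N/mm
δ = F/k_eq = 24.7/1.5834 = 15.599 mm

15.6 mm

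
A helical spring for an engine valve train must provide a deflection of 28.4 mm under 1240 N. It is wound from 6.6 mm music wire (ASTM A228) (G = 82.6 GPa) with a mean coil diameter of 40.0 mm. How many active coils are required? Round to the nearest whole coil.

Required rate k = F/δ = 1240/28.4 = 43.662 N/mm
N_a = Gd⁴/(8D³k) = (82.6×10³ × 6.6⁴)/(8 × 40.0³ × 43.662)
    = 1.56731e+08 / 2.23549e+07 = 7.011 → 7 coils

7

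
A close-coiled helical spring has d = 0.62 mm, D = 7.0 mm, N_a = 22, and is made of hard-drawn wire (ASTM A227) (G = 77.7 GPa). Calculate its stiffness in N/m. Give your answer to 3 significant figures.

k = Gd⁴/(8D³N_a) = (77.7×10³ × 0.62⁴) / (8 × 7.0³ × 22)
  = 11481.2 / 60368 = 0.19019 N/mm = 190.19 N/m

190 N/m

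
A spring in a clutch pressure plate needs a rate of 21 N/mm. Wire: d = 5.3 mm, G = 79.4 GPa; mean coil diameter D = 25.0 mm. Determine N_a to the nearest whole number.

24

N_a = Gd⁴/(8D³k) = (79.4×10³ × 5.3⁴)/(8 × 25.0³ × 21)
    = 6.26504e+07 / 2.625e+06 = 23.87 → 24 coils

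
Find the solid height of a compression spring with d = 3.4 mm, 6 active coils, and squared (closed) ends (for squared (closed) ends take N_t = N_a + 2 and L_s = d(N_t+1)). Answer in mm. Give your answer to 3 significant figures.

30.6 mm

squared (closed) ends: N_t = N_a + 2 = 6 + 2 = 8
L_s = d·(N_t+1) = 3.4 × 9 = 30.6 mm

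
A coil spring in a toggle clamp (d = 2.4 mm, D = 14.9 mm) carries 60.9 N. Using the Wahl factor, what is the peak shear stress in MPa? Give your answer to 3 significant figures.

Spring index C = D/d = 14.9/2.4 = 6.2083
K_W = (4C−1)/(4C−4) + 0.615/C = 23.833/20.833 + 0.0991 = 1.2431
τ₀ = 8FD/(πd³) = 8·60.9·14.9/(π·2.4³) = 7259.28/43.429 = 167.15 MPa
τ_max = K·τ₀ = 1.2431 × 167.15 = 207.78 MPa

208 MPa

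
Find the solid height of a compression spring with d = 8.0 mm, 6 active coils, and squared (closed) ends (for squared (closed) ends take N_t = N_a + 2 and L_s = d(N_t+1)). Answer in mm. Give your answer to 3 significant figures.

72.0 mm

squared (closed) ends: N_t = N_a + 2 = 6 + 2 = 8
L_s = d·(N_t+1) = 8.0 × 9 = 72 mm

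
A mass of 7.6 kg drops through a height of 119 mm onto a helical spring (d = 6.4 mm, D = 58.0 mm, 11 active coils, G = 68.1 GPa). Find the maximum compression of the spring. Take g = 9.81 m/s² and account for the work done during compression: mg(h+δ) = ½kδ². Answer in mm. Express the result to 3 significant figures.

k = Gd⁴/(8D³N_a) = (68.1×10³)(6.4⁴)/(8·58.0³·11) = 6.6543 N/mm
W = mg = 7.6 × 9.81 = 74.556 N
½kδ² − Wδ − Wh = 0 → δ = (W + √(W² + 2kWh))/k
δ = (74.556 + √(5558.6 + 118076))/6.6543 = (74.556 + 351.62)/6.6543 = 64.045 mm

64.0 mm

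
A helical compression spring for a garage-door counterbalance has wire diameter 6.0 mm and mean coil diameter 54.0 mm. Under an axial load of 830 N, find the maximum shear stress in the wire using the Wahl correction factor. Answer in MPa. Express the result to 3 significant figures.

614 MPa

Spring index C = D/d = 54.0/6.0 = 9.0000
K_W = (4C−1)/(4C−4) + 0.615/C = 35.000/32.000 + 0.0683 = 1.1621
τ₀ = 8FD/(πd³) = 8·830·54.0/(π·6.0³) = 358560/678.58 = 528.39 MPa
τ_max = K·τ₀ = 1.1621 × 528.39 = 614.04 MPa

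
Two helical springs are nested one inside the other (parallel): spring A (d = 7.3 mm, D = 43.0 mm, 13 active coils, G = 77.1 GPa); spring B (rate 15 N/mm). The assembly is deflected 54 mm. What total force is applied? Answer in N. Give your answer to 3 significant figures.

2240 N

k_A = Gd⁴/(8D³N_a) = (77.1×10³)(7.3⁴)/(8·43.0³·13) = 26.479 N/mm
Parallel: k_eq = 26.479 + 15 = 41.479 N/mm
F = k_eq·δ = 41.479·54 = 2239.9 N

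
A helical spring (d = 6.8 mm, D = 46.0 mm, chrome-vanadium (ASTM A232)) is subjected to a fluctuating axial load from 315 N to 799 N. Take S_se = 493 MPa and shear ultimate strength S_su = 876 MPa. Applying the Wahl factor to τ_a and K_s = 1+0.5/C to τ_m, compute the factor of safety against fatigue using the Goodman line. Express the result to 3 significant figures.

C = D/d = 46.0/6.8 = 6.7647; K_W = (4C−1)/(4C−4)+0.615/C = 1.2210; K_s = 1+0.5/C = 1.0739
F_a = (F_max−F_min)/2 = 242 N; F_m = (F_max+F_min)/2 = 557 N
τ_a = K_W·8F_aD/(πd³) = 1.2210 × 90.154 = 110.08 MPa
τ_m = K_s·8F_mD/(πd³) = 1.0739 × 207.5 = 222.84 MPa
Goodman: 1/n_f = τ_a/S_se + τ_m/S_su = 110.08/493 + 222.84/876 = 0.22329 + 0.25438 = 0.47767
n_f = 1/0.47767 = 2.093

2.09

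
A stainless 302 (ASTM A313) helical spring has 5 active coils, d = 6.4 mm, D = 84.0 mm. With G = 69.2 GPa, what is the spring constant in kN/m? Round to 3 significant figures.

4.90 kN/m

k = Gd⁴/(8D³N_a) = (69.2×10³ × 6.4⁴) / (8 × 84.0³ × 5)
  = 1.16098e+08 / 2.37082e+07 = 4.897 N/mm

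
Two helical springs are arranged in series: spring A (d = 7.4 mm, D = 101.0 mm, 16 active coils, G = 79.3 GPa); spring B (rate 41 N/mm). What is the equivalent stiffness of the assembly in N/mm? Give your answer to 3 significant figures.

k_A = Gd⁴/(8D³N_a) = (79.3×10³)(7.4⁴)/(8·101.0³·16) = 1.8031 N/mm
Series: 1/k_eq = 1/1.8031 + 1/41 = 0.57898; k_eq = 1.7272 N/mm

1.73 N/mm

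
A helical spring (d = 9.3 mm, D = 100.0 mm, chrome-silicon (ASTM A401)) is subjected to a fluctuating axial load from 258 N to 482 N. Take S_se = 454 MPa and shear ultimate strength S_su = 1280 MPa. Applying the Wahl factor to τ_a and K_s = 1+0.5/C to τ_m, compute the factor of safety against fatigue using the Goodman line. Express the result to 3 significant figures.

5.42

C = D/d = 100.0/9.3 = 10.7527; K_W = (4C−1)/(4C−4)+0.615/C = 1.1341; K_s = 1+0.5/C = 1.0465
F_a = (F_max−F_min)/2 = 112 N; F_m = (F_max+F_min)/2 = 370 N
τ_a = K_W·8F_aD/(πd³) = 1.1341 × 35.458 = 40.212 MPa
τ_m = K_s·8F_mD/(πd³) = 1.0465 × 117.14 = 122.58 MPa
Goodman: 1/n_f = τ_a/S_se + τ_m/S_su = 40.212/454 + 122.58/1280 = 0.08857 + 0.09577 = 0.18434
n_f = 1/0.18434 = 5.425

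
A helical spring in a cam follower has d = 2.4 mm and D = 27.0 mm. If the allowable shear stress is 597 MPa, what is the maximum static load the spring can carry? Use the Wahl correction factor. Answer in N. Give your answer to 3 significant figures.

C = D/d = 27.0/2.4 = 11.2500
K_W = (4C−1)/(4C−4) + 0.615/C = 44.000/41.000 + 0.0547 = 1.1278
τ_max = K·8FD/(πd³) → F_max = τ_allow·πd³/(8DK)
F_max = 597·π·2.4³/(8·27.0·1.1278) = 25927/243.61 = 106.43 N

106 N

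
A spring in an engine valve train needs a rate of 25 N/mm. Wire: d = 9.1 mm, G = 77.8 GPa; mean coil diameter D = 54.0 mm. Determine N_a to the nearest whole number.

17

N_a = Gd⁴/(8D³k) = (77.8×10³ × 9.1⁴)/(8 × 54.0³ × 25)
    = 5.33513e+08 / 3.14928e+07 = 16.94 → 17 coils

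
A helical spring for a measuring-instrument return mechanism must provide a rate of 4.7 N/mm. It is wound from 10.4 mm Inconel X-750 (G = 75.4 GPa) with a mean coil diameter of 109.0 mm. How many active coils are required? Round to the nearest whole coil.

18

N_a = Gd⁴/(8D³k) = (75.4×10³ × 10.4⁴)/(8 × 109.0³ × 4.7)
    = 8.82073e+08 / 4.86931e+07 = 18.11 → 18 coils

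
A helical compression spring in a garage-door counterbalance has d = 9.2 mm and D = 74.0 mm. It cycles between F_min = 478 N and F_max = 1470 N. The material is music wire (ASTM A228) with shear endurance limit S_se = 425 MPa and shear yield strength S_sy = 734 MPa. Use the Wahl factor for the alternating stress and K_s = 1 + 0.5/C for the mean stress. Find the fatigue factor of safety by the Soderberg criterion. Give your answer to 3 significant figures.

C = D/d = 74.0/9.2 = 8.0435; K_W = (4C−1)/(4C−4)+0.615/C = 1.1829; K_s = 1+0.5/C = 1.0622
F_a = (F_max−F_min)/2 = 496 N; F_m = (F_max+F_min)/2 = 974 N
τ_a = K_W·8F_aD/(πd³) = 1.1829 × 120.03 = 141.99 MPa
τ_m = K_s·8F_mD/(πd³) = 1.0622 × 235.7 = 250.36 MPa
Soderberg: 1/n_f = τ_a/S_se + τ_m/S_sy = 141.99/425 + 250.36/734 = 0.33409 + 0.34108 = 0.67518
n_f = 1/0.67518 = 1.481

1.48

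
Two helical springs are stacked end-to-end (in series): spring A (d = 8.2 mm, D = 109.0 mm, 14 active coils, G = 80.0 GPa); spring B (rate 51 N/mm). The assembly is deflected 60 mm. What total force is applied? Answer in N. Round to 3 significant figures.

k_A = Gd⁴/(8D³N_a) = (80.0×10³)(8.2⁴)/(8·109.0³·14) = 2.4937 N/mm
Series: 1/k_eq = 1/2.4937 + 1/51 = 0.42061; k_eq = 2.3775 N/mm
F = k_eq·δ = 2.3775·60 = 142.65 N

143 N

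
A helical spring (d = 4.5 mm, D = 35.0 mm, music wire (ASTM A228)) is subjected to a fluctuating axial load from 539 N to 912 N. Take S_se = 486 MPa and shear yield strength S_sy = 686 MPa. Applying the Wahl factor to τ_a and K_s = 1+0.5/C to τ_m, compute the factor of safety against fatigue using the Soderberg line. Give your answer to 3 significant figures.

C = D/d = 35.0/4.5 = 7.7778; K_W = (4C−1)/(4C−4)+0.615/C = 1.1897; K_s = 1+0.5/C = 1.0643
F_a = (F_max−F_min)/2 = 186.5 N; F_m = (F_max+F_min)/2 = 725.5 N
τ_a = K_W·8F_aD/(πd³) = 1.1897 × 182.41 = 217.02 MPa
τ_m = K_s·8F_mD/(πd³) = 1.0643 × 709.59 = 755.21 MPa
Soderberg: 1/n_f = τ_a/S_se + τ_m/S_sy = 217.02/486 + 755.21/686 = 0.44654 + 1.10089 = 1.5474
n_f = 1/1.5474 = 0.6462

0.646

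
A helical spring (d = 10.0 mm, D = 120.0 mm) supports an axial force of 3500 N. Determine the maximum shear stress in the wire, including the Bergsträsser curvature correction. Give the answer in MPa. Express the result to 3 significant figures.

1190 MPa

Spring index C = D/d = 120.0/10.0 = 12.0000
K_B = (4C+2)/(4C−3) = 50.000/45.000 = 1.1111
τ₀ = 8FD/(πd³) = 8·3500·120.0/(π·10.0³) = 3.36e+06/3141.6 = 1069.5 MPa
τ_max = K·τ₀ = 1.1111 × 1069.5 = 1188.4 MPa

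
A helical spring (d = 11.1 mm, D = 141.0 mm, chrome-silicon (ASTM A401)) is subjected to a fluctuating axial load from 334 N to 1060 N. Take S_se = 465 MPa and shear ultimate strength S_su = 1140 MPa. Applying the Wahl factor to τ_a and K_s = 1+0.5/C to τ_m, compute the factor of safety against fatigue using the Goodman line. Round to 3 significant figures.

2.53

C = D/d = 141.0/11.1 = 12.7027; K_W = (4C−1)/(4C−4)+0.615/C = 1.1125; K_s = 1+0.5/C = 1.0394
F_a = (F_max−F_min)/2 = 363 N; F_m = (F_max+F_min)/2 = 697 N
τ_a = K_W·8F_aD/(πd³) = 1.1125 × 95.301 = 106.02 MPa
τ_m = K_s·8F_mD/(πd³) = 1.0394 × 182.99 = 190.19 MPa
Goodman: 1/n_f = τ_a/S_se + τ_m/S_su = 106.02/465 + 190.19/1140 = 0.22801 + 0.16683 = 0.39484
n_f = 1/0.39484 = 2.533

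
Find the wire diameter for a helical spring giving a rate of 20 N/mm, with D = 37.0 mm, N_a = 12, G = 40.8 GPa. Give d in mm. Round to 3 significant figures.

6.99 mm

d = (8D³N_a·k / G)^(1/4) = (8·37.0³·12·20 / (40.8×10³))^0.25
  = (2383.7)^0.25 = 6.9873 mm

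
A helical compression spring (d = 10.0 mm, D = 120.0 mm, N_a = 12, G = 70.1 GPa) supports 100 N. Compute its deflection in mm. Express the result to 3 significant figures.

23.7 mm

k = Gd⁴/(8D³N_a) = (70.1×10³)(10.0⁴)/(8·120.0³·12) = 4.2257 N/mm
δ = F/k = 100 / 4.2257 = 23.664 mm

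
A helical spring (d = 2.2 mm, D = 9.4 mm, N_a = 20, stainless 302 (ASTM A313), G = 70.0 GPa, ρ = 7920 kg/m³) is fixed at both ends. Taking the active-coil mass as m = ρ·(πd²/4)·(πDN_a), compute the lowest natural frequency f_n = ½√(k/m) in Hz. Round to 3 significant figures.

417 Hz

k = Gd⁴/(8D³N_a) = (70.0×10³)(2.2⁴)/(8·9.4³·20) = 12.339 N/mm = 12339 N/m
Wire length L = πDN_a = π·9.4·20 = 590.62 mm
m = ρ·(πd²/4)·L = 7920 × 3.8013×10⁻⁶ m² × 0.59062 m = 0.017781 kg
f_n = ½√(k/m) = 0.5·√(12339/0.017781) = 0.5·√(6.9393e+05) = 416.51 Hz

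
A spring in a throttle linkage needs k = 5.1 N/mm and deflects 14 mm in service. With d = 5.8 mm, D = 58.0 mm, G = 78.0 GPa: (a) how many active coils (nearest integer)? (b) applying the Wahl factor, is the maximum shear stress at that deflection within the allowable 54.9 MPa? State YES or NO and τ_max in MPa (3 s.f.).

N_a = Gd⁴/(8D³k) = (78.0×10³)(5.8⁴)/(8·58.0³·5.1) = 11.09 → N_a = 11
Actual rate k = Gd⁴/(8D³·11) = 5.1409 N/mm
Working load F = kδ = 5.1409·14 = 71.973 N
C = 58.0/5.8 = 10.0000; K_W = (4C−1)/(4C−4)+0.615/C = 1.1448
τ_max = K_W·8FD/(πd³) = 1.1448·54.482 = 62.373 MPa
τ_max > 54.9 MPa → exceeds allowable

(a) 11 coils; (b) NO, τ_max = 62.4 MPa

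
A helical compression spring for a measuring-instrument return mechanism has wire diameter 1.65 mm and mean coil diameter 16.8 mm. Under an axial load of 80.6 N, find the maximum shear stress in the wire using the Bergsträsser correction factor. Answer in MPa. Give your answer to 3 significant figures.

869 MPa

Spring index C = D/d = 16.8/1.65 = 10.1818
K_B = (4C+2)/(4C−3) = 42.727/37.727 = 1.1325
τ₀ = 8FD/(πd³) = 8·80.6·16.8/(π·1.65³) = 10832.6/14.112 = 767.6 MPa
τ_max = K·τ₀ = 1.1325 × 767.6 = 869.33 MPa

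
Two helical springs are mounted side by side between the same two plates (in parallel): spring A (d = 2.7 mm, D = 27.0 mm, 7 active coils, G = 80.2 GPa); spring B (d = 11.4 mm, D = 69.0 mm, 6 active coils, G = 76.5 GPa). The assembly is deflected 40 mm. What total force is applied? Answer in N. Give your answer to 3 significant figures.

k_A = Gd⁴/(8D³N_a) = (80.2×10³)(2.7⁴)/(8·27.0³·7) = 3.8668 N/mm
k_B = Gd⁴/(8D³N_a) = (76.5×10³)(11.4⁴)/(8·69.0³·6) = 81.939 N/mm
Parallel: k_eq = 3.8668 + 81.939 = 85.806 N/mm
F = k_eq·δ = 85.806·40 = 3432.2 N

3430 N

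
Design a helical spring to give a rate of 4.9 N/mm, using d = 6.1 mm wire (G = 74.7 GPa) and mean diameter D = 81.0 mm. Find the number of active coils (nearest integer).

5

N_a = Gd⁴/(8D³k) = (74.7×10³ × 6.1⁴)/(8 × 81.0³ × 4.9)
    = 1.03428e+08 / 2.08325e+07 = 4.965 → 5 coils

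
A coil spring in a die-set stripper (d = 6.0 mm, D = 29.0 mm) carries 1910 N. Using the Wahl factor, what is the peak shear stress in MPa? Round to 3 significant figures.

Spring index C = D/d = 29.0/6.0 = 4.8333
K_W = (4C−1)/(4C−4) + 0.615/C = 18.333/15.333 + 0.1272 = 1.3229
τ₀ = 8FD/(πd³) = 8·1910·29.0/(π·6.0³) = 443120/678.58 = 653.01 MPa
τ_max = K·τ₀ = 1.3229 × 653.01 = 863.86 MPa

864 MPa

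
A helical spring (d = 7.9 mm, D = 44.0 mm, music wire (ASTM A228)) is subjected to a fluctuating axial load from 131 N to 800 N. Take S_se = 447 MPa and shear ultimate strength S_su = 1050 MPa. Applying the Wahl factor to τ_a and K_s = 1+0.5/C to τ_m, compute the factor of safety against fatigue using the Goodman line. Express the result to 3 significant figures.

C = D/d = 44.0/7.9 = 5.5696; K_W = (4C−1)/(4C−4)+0.615/C = 1.2745; K_s = 1+0.5/C = 1.0898
F_a = (F_max−F_min)/2 = 334.5 N; F_m = (F_max+F_min)/2 = 465.5 N
τ_a = K_W·8F_aD/(πd³) = 1.2745 × 76.016 = 96.887 MPa
τ_m = K_s·8F_mD/(πd³) = 1.0898 × 105.79 = 115.28 MPa
Goodman: 1/n_f = τ_a/S_se + τ_m/S_su = 96.887/447 + 115.28/1050 = 0.21675 + 0.10979 = 0.32654
n_f = 1/0.32654 = 3.062

3.06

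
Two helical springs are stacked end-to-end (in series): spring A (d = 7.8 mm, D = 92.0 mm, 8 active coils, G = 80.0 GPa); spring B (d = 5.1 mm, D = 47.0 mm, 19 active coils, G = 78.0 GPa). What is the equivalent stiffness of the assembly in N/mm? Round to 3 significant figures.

k_A = Gd⁴/(8D³N_a) = (80.0×10³)(7.8⁴)/(8·92.0³·8) = 5.9419 N/mm
k_B = Gd⁴/(8D³N_a) = (78.0×10³)(5.1⁴)/(8·47.0³·19) = 3.3438 N/mm
Series: 1/k_eq = 1/5.9419 + 1/3.3438 = 0.46736; k_eq = 2.1397 N/mm

2.14 N/mm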